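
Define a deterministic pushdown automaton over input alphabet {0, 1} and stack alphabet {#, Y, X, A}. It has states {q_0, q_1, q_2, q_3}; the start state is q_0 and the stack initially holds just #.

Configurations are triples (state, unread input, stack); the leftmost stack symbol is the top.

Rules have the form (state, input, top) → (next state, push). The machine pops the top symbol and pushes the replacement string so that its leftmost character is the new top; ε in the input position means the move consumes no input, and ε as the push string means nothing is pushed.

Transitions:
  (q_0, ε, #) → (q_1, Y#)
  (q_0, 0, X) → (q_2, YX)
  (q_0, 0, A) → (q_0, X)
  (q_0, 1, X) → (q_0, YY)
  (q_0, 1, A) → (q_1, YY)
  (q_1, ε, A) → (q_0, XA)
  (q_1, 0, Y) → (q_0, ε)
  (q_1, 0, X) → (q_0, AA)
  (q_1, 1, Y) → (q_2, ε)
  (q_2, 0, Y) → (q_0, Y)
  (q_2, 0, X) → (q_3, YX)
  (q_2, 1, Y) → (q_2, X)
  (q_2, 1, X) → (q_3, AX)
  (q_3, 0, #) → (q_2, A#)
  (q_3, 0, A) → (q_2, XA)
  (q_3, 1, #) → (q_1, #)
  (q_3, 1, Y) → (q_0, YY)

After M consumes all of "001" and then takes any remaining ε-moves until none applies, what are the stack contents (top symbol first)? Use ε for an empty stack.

#

(q_0, 001, #) ⊢ (q_1, 001, Y#) ⊢ (q_0, 01, #) ⊢ (q_1, 01, Y#) ⊢ (q_0, 1, #) ⊢ (q_1, 1, Y#) ⊢ (q_2, ε, #)
All input consumed in state q_2 with stack #.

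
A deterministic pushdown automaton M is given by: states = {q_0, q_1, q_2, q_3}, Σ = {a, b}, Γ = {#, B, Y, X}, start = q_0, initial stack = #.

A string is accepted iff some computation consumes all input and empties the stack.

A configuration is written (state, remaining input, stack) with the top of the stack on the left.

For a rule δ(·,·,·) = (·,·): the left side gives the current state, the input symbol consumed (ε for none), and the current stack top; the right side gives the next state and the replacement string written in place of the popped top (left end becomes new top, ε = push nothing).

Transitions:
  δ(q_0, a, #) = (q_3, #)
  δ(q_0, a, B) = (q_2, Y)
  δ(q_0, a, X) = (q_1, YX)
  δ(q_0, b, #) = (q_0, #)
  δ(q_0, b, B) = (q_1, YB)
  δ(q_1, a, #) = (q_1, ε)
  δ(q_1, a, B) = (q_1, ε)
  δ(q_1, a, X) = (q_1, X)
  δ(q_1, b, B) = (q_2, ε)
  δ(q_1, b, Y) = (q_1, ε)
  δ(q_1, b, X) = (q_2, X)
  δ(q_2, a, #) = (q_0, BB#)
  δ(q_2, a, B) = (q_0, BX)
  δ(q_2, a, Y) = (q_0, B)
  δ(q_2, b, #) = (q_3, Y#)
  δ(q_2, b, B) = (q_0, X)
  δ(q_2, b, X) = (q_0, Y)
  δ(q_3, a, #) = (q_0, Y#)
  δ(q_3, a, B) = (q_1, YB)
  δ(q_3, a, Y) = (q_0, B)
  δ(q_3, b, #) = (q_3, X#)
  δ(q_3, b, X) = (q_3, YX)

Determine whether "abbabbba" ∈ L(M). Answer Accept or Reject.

(q_0, abbabbba, #) ⊢ (q_3, bbabbba, #) ⊢ (q_3, babbba, X#) ⊢ (q_3, abbba, YX#) ⊢ (q_0, bbba, BX#) ⊢ (q_1, bba, YBX#) ⊢ (q_1, ba, BX#) ⊢ (q_2, a, X#)
No transition applies at (q_2, a, X#); input not fully consumed.

Reject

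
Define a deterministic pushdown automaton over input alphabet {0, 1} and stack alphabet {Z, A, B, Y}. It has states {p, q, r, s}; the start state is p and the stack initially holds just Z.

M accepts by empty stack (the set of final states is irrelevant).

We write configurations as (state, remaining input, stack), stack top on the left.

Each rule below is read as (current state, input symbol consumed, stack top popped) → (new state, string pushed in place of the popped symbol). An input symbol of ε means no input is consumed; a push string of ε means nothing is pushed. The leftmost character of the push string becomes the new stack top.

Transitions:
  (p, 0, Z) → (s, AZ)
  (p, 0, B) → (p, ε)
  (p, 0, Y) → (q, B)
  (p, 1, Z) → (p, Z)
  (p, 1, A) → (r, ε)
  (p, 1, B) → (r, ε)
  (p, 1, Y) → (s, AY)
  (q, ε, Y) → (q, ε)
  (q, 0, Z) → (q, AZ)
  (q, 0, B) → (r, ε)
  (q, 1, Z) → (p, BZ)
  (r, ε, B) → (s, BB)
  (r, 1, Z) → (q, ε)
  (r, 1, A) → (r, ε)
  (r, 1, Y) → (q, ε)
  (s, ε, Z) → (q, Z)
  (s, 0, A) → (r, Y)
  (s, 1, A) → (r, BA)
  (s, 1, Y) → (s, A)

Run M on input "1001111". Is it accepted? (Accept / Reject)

Accept

(p, 1001111, Z) ⊢ (p, 001111, Z) ⊢ (s, 01111, AZ) ⊢ (r, 1111, YZ) ⊢ (q, 111, Z) ⊢ (p, 11, BZ) ⊢ (r, 1, Z) ⊢ (q, ε, ε)
All input consumed and the stack is empty.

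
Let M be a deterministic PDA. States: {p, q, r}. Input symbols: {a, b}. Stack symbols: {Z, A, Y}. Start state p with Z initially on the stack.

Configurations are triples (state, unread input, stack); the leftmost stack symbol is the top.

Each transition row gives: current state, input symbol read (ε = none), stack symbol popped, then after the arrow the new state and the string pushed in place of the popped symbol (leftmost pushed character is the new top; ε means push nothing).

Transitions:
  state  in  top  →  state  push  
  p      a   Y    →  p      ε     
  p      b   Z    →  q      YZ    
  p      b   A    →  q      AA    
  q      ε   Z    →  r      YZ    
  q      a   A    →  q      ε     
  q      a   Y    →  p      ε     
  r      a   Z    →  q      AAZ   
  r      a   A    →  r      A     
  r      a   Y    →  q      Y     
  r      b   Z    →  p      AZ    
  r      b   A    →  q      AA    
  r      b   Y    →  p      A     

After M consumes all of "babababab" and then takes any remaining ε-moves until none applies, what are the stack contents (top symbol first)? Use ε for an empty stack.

(p, babababab, Z) ⊢ (q, abababab, YZ) ⊢ (p, bababab, Z) ⊢ (q, ababab, YZ) ⊢ (p, babab, Z) ⊢ (q, abab, YZ) ⊢ (p, bab, Z) ⊢ (q, ab, YZ) ⊢ (p, b, Z) ⊢ (q, ε, YZ)
All input consumed in state q with stack YZ.

YZ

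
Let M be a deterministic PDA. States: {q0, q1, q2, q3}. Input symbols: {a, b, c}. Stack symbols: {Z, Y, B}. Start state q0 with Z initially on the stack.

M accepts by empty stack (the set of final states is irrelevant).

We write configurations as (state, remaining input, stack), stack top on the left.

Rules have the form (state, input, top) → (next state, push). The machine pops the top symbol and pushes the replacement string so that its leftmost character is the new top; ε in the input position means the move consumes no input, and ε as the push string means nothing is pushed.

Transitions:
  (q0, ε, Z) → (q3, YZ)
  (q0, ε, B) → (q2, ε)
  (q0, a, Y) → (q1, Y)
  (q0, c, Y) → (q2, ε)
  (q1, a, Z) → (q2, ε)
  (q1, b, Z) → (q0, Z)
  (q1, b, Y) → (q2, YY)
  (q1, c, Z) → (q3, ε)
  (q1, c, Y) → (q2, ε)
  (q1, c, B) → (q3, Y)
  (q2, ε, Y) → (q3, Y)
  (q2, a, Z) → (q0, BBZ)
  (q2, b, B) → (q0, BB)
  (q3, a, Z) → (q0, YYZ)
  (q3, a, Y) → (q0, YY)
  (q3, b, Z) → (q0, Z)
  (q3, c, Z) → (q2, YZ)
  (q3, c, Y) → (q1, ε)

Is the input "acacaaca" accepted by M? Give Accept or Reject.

(q0, acacaaca, Z) ⊢ (q3, acacaaca, YZ) ⊢ (q0, cacaaca, YYZ) ⊢ (q2, acaaca, YZ) ⊢ (q3, acaaca, YZ) ⊢ (q0, caaca, YYZ) ⊢ (q2, aaca, YZ) ⊢ (q3, aaca, YZ) ⊢ (q0, aca, YYZ) ⊢ (q1, ca, YYZ) ⊢ (q2, a, YZ) ⊢ (q3, a, YZ) ⊢ (q0, ε, YYZ)
All input consumed; stack is YYZ, not empty, and no further ε-move applies.

Reject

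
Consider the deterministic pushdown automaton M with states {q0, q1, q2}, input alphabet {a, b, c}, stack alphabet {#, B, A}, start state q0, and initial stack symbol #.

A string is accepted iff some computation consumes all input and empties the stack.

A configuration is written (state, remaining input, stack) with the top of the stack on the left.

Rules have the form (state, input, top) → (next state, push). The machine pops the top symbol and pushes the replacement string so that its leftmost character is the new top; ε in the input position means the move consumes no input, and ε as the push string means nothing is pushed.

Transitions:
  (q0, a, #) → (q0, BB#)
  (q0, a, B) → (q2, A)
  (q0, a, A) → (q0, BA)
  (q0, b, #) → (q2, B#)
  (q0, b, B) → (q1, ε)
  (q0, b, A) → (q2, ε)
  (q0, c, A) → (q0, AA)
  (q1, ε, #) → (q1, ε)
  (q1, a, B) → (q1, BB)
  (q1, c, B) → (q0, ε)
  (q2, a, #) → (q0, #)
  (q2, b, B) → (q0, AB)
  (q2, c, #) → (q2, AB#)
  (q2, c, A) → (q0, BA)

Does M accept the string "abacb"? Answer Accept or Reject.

(q0, abacb, #)
  read a, top #: go to q0, push BB# → (q0, bacb, BB#)
  read b, top B: go to q1, push ε → (q1, acb, B#)
  read a, top B: go to q1, push BB → (q1, cb, BB#)
  read c, top B: go to q0, push ε → (q0, b, B#)
  read b, top B: go to q1, push ε → (q1, ε, #)
  ε-move, top #: go to q1, push ε → (q1, ε, ε)
All input consumed and the stack is empty.

Accept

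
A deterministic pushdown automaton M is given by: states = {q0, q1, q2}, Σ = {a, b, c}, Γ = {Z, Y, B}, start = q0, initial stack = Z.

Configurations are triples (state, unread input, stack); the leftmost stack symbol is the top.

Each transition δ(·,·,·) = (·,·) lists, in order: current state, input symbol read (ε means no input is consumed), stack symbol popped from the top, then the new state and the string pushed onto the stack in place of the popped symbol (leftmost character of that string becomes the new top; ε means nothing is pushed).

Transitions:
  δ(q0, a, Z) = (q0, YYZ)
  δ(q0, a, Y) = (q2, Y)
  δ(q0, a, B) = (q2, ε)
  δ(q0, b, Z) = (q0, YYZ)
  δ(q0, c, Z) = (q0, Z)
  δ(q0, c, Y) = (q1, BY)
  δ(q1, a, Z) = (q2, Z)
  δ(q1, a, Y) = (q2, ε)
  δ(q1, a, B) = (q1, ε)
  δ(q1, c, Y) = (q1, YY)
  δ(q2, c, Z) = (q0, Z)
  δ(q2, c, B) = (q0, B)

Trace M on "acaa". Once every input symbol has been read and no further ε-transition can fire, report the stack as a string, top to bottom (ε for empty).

YZ

(q0, acaa, Z)
  read a, top Z: go to q0, push YYZ → (q0, caa, YYZ)
  read c, top Y: go to q1, push BY → (q1, aa, BYYZ)
  read a, top B: go to q1, push ε → (q1, a, YYZ)
  read a, top Y: go to q2, push ε → (q2, ε, YZ)
All input consumed in state q2 with stack YZ.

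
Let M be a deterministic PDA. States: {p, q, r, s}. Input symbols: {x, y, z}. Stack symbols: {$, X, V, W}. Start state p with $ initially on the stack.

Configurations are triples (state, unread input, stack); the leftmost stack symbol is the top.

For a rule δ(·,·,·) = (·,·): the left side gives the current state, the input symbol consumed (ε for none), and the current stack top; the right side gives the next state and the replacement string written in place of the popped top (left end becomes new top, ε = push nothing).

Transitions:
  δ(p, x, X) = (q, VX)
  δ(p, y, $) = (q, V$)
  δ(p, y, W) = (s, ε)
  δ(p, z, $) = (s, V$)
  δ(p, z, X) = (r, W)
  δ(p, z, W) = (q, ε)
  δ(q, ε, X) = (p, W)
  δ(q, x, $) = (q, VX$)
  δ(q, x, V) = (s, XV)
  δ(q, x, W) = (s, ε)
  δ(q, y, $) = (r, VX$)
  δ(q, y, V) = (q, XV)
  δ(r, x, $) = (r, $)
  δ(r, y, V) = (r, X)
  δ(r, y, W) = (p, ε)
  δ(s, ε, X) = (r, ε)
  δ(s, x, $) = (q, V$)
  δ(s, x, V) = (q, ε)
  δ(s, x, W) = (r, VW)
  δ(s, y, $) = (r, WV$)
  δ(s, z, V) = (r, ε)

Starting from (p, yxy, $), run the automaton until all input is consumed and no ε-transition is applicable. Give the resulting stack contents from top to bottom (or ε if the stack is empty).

(p, yxy, $) ⊢ (q, xy, V$) ⊢ (s, y, XV$) ⊢ (r, y, V$) ⊢ (r, ε, X$)
All input consumed in state r with stack X$.

X$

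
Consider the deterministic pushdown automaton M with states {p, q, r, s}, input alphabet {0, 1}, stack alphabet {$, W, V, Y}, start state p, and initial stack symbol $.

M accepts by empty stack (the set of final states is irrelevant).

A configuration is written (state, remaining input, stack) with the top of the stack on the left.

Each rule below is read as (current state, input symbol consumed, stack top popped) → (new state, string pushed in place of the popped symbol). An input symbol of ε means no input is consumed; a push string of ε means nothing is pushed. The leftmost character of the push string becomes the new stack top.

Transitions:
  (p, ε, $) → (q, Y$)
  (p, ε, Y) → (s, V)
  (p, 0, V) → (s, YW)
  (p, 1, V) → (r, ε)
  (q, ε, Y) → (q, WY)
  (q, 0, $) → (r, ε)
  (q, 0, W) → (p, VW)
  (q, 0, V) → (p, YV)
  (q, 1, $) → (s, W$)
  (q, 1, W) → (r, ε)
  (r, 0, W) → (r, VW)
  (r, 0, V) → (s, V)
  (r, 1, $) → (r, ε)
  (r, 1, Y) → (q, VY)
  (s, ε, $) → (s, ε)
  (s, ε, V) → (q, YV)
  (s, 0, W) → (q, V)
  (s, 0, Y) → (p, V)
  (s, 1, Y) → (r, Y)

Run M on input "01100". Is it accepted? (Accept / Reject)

(p, 01100, $)
  ε-move, top $: go to q, push Y$ → (q, 01100, Y$)
  ε-move, top Y: go to q, push WY → (q, 01100, WY$)
  read 0, top W: go to p, push VW → (p, 1100, VWY$)
  read 1, top V: go to r, push ε → (r, 100, WY$)
No transition applies at (r, 100, WY$); input not fully consumed.

Reject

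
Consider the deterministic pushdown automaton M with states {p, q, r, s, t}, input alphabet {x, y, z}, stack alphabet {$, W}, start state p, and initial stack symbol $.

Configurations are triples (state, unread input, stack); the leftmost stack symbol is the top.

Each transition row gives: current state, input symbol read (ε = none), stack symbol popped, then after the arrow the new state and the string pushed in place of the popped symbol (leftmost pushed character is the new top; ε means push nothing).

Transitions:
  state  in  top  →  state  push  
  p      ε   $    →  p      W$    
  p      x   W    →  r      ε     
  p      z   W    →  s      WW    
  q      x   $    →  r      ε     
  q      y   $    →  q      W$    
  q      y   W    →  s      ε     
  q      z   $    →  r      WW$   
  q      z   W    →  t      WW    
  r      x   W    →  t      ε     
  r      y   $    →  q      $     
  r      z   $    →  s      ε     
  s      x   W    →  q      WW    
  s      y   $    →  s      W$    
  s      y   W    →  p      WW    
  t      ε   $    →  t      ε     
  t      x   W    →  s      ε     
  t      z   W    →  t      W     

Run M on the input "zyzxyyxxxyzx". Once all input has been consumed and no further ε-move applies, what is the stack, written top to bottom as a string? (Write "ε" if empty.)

WWWWW$

(p, zyzxyyxxxyzx, $) ⊢ (p, zyzxyyxxxyzx, W$) ⊢ (s, yzxyyxxxyzx, WW$) ⊢ (p, zxyyxxxyzx, WWW$) ⊢ (s, xyyxxxyzx, WWWW$) ⊢ (q, yyxxxyzx, WWWWW$) ⊢ (s, yxxxyzx, WWWW$) ⊢ (p, xxxyzx, WWWWW$) ⊢ (r, xxyzx, WWWW$) ⊢ (t, xyzx, WWW$) ⊢ (s, yzx, WW$) ⊢ (p, zx, WWW$) ⊢ (s, x, WWWW$) ⊢ (q, ε, WWWWW$)
All input consumed in state q with stack WWWWW$.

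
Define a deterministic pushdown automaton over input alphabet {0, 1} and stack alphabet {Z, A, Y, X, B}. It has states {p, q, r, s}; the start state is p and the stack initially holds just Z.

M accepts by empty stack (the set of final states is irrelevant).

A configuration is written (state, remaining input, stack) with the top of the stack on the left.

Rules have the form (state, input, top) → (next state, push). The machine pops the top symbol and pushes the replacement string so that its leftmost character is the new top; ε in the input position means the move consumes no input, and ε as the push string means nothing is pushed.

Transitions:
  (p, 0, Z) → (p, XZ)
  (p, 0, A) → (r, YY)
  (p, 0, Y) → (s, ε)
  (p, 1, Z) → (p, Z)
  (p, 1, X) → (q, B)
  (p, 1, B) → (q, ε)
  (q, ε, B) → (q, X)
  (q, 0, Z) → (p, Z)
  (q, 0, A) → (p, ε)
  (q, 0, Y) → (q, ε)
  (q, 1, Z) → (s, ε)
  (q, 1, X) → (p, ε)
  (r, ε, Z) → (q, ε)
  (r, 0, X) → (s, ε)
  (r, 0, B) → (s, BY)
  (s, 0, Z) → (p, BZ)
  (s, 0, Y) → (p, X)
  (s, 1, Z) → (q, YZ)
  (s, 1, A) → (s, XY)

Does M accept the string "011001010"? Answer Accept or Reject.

Reject

(p, 011001010, Z) ⊢ (p, 11001010, XZ) ⊢ (q, 1001010, BZ) ⊢ (q, 1001010, XZ) ⊢ (p, 001010, Z) ⊢ (p, 01010, XZ)
No transition applies at (p, 01010, XZ); input not fully consumed.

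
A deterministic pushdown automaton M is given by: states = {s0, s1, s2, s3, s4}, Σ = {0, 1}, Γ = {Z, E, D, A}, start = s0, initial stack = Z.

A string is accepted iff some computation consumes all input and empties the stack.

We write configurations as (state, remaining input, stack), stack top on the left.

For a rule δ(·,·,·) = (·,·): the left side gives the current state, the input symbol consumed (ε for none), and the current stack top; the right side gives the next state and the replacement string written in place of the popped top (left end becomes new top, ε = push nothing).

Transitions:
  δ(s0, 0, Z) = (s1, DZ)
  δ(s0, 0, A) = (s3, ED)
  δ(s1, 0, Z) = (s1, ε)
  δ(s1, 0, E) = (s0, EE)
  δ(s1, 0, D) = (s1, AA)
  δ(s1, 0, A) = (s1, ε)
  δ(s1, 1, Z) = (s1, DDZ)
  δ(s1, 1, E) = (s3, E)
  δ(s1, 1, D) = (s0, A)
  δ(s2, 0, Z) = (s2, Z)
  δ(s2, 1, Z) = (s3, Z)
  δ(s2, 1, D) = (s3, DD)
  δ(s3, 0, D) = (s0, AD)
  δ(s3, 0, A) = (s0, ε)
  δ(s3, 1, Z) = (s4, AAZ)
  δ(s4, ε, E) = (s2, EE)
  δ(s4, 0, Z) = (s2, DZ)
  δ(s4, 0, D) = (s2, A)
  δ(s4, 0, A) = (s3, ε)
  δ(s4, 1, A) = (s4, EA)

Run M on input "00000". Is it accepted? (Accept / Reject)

Accept

(s0, 00000, Z)
  read 0, top Z: go to s1, push DZ → (s1, 0000, DZ)
  read 0, top D: go to s1, push AA → (s1, 000, AAZ)
  read 0, top A: go to s1, push ε → (s1, 00, AZ)
  read 0, top A: go to s1, push ε → (s1, 0, Z)
  read 0, top Z: go to s1, push ε → (s1, ε, ε)
All input consumed and the stack is empty.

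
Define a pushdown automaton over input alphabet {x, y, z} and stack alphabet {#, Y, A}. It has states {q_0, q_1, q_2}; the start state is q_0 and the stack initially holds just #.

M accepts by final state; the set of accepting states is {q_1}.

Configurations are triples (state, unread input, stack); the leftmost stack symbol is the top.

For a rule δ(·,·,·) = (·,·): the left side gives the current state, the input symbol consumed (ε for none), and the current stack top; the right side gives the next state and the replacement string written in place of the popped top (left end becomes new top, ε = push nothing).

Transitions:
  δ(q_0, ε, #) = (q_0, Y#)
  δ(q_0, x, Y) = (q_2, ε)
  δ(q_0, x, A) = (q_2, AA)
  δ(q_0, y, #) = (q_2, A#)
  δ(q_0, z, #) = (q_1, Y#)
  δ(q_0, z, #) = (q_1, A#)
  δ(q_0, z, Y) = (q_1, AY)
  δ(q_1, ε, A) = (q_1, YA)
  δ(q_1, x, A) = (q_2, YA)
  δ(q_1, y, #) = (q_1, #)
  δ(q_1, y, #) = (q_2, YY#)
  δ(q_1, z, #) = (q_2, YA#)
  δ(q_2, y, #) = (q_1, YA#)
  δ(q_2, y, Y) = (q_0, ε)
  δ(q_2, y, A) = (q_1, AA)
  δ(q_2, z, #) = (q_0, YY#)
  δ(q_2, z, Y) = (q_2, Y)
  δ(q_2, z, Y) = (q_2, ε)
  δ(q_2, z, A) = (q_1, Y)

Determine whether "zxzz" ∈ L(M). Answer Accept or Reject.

One accepting computation: (q_0, zxzz, #) ⊢ (q_1, xzz, A#) ⊢ (q_2, zz, YA#) ⊢ (q_2, z, A#) ⊢ (q_1, ε, Y#)
All input consumed and state q_1 ∈ F.

Accept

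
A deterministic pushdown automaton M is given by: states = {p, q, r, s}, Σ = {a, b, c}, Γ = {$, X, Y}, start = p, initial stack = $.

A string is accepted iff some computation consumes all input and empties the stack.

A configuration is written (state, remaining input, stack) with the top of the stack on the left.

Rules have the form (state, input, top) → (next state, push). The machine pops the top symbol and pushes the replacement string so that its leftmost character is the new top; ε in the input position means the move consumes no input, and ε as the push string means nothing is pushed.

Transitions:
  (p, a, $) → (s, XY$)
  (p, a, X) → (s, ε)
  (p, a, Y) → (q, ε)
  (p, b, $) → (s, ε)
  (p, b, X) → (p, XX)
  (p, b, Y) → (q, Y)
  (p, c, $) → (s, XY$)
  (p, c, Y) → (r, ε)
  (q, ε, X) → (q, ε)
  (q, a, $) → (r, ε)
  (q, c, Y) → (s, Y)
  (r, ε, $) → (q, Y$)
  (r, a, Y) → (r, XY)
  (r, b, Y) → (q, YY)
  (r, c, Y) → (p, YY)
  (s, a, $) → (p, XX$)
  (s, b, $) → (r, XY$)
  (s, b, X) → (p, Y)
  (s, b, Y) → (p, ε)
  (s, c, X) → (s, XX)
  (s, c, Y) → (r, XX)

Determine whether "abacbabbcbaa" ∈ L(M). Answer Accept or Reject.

(p, abacbabbcbaa, $) ⊢ (s, bacbabbcbaa, XY$) ⊢ (p, acbabbcbaa, YY$) ⊢ (q, cbabbcbaa, Y$) ⊢ (s, babbcbaa, Y$) ⊢ (p, abbcbaa, $) ⊢ (s, bbcbaa, XY$) ⊢ (p, bcbaa, YY$) ⊢ (q, cbaa, YY$) ⊢ (s, baa, YY$) ⊢ (p, aa, Y$) ⊢ (q, a, $) ⊢ (r, ε, ε)
All input consumed and the stack is empty.

Accept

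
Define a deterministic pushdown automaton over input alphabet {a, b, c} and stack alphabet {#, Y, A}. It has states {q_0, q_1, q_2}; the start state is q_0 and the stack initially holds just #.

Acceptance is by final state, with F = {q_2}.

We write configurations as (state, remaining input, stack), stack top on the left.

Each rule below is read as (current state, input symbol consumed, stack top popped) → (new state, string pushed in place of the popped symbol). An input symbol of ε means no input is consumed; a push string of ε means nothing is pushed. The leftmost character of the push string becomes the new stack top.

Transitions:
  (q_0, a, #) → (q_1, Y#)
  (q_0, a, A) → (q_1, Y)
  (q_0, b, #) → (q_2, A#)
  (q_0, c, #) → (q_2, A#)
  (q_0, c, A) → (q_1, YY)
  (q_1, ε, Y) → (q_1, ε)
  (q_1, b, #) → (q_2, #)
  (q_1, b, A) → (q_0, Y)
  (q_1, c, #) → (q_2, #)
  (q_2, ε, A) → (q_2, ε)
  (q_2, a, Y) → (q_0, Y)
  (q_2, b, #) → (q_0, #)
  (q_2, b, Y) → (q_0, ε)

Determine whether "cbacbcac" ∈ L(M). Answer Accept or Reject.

Reject

(q_0, cbacbcac, #) ⊢ (q_2, bacbcac, A#) ⊢ (q_2, bacbcac, #) ⊢ (q_0, acbcac, #) ⊢ (q_1, cbcac, Y#) ⊢ (q_1, cbcac, #) ⊢ (q_2, bcac, #) ⊢ (q_0, cac, #) ⊢ (q_2, ac, A#) ⊢ (q_2, ac, #)
No transition applies at (q_2, ac, #); input not fully consumed.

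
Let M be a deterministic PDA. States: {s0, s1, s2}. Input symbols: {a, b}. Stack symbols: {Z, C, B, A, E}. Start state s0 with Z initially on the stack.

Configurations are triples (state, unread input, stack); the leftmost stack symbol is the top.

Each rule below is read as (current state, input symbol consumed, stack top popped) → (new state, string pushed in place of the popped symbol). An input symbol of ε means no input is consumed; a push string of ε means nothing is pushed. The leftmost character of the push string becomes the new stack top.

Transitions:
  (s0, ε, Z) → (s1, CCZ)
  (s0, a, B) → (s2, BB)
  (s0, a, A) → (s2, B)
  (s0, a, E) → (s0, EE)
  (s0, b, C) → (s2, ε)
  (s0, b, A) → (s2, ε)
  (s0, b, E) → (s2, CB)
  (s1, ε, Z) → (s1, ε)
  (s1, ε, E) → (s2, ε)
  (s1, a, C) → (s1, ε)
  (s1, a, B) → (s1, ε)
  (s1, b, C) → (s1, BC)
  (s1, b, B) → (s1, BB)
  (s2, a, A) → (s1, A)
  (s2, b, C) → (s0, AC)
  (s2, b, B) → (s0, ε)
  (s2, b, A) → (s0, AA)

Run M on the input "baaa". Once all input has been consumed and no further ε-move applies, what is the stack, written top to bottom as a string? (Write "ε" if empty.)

(s0, baaa, Z) ⊢ (s1, baaa, CCZ) ⊢ (s1, aaa, BCCZ) ⊢ (s1, aa, CCZ) ⊢ (s1, a, CZ) ⊢ (s1, ε, Z) ⊢ (s1, ε, ε)
All input consumed in state s1 with stack ε.

ε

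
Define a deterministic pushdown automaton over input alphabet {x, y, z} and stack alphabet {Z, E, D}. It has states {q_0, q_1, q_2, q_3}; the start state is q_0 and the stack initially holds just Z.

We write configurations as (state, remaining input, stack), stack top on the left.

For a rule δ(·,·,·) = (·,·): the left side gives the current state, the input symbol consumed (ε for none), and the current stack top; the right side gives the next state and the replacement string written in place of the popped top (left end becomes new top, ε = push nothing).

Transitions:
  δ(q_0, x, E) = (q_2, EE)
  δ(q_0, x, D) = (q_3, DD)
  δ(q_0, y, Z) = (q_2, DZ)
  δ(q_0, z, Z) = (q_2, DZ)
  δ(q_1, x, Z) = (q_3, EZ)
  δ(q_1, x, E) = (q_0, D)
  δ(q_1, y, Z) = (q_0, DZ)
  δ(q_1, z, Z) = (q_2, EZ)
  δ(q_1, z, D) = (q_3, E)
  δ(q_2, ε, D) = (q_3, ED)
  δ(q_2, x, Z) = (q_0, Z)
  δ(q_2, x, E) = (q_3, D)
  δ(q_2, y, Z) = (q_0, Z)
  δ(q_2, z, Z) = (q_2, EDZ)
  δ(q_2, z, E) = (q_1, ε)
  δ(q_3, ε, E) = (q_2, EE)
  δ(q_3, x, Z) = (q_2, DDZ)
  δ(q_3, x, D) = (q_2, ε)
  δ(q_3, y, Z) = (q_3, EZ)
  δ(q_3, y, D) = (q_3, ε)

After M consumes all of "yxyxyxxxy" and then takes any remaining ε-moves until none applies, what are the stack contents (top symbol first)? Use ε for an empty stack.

(q_0, yxyxyxxxy, Z) ⊢ (q_2, xyxyxxxy, DZ) ⊢ (q_3, xyxyxxxy, EDZ) ⊢ (q_2, xyxyxxxy, EEDZ) ⊢ (q_3, yxyxxxy, DEDZ) ⊢ (q_3, xyxxxy, EDZ) ⊢ (q_2, xyxxxy, EEDZ) ⊢ (q_3, yxxxy, DEDZ) ⊢ (q_3, xxxy, EDZ) ⊢ (q_2, xxxy, EEDZ) ⊢ (q_3, xxy, DEDZ) ⊢ (q_2, xy, EDZ) ⊢ (q_3, y, DDZ) ⊢ (q_3, ε, DZ)
All input consumed in state q_3 with stack DZ.

DZ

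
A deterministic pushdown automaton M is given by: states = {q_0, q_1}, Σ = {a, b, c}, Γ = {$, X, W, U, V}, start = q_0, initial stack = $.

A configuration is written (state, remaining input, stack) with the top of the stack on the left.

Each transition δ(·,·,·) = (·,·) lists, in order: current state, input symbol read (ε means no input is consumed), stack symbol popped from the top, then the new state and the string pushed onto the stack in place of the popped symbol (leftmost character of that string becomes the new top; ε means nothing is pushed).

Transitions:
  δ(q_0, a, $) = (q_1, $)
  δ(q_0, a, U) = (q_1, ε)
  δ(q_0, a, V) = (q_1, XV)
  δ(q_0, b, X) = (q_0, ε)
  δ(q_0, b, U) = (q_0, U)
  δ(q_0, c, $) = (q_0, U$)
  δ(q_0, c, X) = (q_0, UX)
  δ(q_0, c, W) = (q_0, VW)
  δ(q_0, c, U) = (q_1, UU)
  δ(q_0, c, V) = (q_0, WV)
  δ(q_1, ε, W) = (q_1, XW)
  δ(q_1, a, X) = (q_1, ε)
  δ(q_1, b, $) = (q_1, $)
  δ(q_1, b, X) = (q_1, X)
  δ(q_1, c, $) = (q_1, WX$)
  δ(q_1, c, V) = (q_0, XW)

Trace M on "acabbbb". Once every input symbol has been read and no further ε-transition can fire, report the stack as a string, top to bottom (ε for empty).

XWX$

(q_0, acabbbb, $) ⊢ (q_1, cabbbb, $) ⊢ (q_1, abbbb, WX$) ⊢ (q_1, abbbb, XWX$) ⊢ (q_1, bbbb, WX$) ⊢ (q_1, bbbb, XWX$) ⊢ (q_1, bbb, XWX$) ⊢ (q_1, bb, XWX$) ⊢ (q_1, b, XWX$) ⊢ (q_1, ε, XWX$)
All input consumed in state q_1 with stack XWX$.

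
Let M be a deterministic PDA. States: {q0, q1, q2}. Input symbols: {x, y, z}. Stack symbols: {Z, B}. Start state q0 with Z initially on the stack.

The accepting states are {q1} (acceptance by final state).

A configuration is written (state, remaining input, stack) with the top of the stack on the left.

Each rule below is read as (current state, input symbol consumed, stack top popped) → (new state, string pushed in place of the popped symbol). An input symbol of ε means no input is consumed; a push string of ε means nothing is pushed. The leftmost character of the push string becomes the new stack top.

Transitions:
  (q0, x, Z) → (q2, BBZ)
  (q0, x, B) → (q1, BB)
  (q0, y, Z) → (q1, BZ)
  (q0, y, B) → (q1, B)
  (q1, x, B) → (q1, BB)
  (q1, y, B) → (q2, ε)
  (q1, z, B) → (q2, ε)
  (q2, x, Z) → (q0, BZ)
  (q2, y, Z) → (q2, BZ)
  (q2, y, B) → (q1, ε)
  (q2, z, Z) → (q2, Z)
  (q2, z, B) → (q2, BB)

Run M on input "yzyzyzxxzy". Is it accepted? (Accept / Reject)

(q0, yzyzyzxxzy, Z)
  read y, top Z: go to q1, push BZ → (q1, zyzyzxxzy, BZ)
  read z, top B: go to q2, push ε → (q2, yzyzxxzy, Z)
  read y, top Z: go to q2, push BZ → (q2, zyzxxzy, BZ)
  read z, top B: go to q2, push BB → (q2, yzxxzy, BBZ)
  read y, top B: go to q1, push ε → (q1, zxxzy, BZ)
  read z, top B: go to q2, push ε → (q2, xxzy, Z)
  read x, top Z: go to q0, push BZ → (q0, xzy, BZ)
  read x, top B: go to q1, push BB → (q1, zy, BBZ)
  read z, top B: go to q2, push ε → (q2, y, BZ)
  read y, top B: go to q1, push ε → (q1, ε, Z)
All input consumed; state q1 ∈ F.

Accept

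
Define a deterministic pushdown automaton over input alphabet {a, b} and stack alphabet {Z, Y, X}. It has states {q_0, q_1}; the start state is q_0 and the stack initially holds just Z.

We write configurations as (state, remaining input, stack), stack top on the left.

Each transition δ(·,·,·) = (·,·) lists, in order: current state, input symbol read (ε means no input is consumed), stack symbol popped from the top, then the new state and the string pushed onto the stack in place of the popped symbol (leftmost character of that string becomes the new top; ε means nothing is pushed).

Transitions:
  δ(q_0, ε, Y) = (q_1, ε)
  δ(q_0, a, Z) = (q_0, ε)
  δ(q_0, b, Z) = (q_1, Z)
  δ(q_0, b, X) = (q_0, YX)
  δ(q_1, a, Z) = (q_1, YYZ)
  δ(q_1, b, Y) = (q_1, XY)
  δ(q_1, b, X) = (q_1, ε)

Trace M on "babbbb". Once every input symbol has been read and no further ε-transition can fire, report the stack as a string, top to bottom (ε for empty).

(q_0, babbbb, Z)
  read b, top Z: go to q_1, push Z → (q_1, abbbb, Z)
  read a, top Z: go to q_1, push YYZ → (q_1, bbbb, YYZ)
  read b, top Y: go to q_1, push XY → (q_1, bbb, XYYZ)
  read b, top X: go to q_1, push ε → (q_1, bb, YYZ)
  read b, top Y: go to q_1, push XY → (q_1, b, XYYZ)
  read b, top X: go to q_1, push ε → (q_1, ε, YYZ)
All input consumed in state q_1 with stack YYZ.

YYZ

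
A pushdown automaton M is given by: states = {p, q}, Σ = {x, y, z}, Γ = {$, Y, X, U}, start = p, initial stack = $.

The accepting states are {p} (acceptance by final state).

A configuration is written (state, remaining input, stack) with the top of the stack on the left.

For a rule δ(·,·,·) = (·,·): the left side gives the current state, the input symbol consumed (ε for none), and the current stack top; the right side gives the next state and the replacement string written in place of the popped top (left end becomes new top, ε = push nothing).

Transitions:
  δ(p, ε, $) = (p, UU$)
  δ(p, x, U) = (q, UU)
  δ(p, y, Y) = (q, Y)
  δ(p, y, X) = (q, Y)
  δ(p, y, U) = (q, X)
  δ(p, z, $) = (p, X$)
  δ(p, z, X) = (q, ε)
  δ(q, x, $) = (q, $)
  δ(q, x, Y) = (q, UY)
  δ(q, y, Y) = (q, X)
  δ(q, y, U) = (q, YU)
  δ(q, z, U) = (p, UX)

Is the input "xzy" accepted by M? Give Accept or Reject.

Reject

No computation consumes all input and reaches a final state.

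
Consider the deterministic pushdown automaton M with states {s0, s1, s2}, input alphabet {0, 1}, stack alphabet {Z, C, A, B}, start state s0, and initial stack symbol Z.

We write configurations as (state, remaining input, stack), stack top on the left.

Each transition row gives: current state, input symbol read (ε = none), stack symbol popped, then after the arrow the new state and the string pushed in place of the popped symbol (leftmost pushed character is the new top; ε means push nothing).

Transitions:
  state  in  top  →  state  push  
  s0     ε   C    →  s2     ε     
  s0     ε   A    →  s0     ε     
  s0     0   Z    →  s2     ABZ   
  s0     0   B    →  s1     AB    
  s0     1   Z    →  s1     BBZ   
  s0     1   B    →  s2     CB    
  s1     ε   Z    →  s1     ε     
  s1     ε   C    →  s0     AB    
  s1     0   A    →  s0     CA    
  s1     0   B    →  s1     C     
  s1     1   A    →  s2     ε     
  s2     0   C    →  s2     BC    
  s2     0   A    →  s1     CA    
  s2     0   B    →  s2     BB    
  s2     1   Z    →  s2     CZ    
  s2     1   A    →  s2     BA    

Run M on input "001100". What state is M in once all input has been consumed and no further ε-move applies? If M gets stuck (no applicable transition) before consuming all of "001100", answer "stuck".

(s0, 001100, Z)
  read 0, top Z: go to s2, push ABZ → (s2, 01100, ABZ)
  read 0, top A: go to s1, push CA → (s1, 1100, CABZ)
  ε-move, top C: go to s0, push AB → (s0, 1100, ABABZ)
  ε-move, top A: go to s0, push ε → (s0, 1100, BABZ)
  read 1, top B: go to s2, push CB → (s2, 100, CBABZ)
No transition for (s2, 1, top C); M blocks with input 100 remaining.

stuck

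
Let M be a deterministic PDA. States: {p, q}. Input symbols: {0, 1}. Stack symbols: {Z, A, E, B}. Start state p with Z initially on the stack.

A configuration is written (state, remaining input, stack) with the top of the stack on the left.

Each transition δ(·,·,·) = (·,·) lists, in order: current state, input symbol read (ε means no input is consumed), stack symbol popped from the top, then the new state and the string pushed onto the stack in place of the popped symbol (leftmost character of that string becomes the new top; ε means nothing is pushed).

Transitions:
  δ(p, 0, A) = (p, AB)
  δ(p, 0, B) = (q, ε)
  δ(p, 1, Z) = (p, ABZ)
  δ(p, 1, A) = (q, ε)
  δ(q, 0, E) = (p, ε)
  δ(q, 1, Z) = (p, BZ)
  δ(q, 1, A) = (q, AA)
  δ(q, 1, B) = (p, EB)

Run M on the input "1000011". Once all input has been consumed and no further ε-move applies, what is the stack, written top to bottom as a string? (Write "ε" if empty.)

(p, 1000011, Z) ⊢ (p, 000011, ABZ) ⊢ (p, 00011, ABBZ) ⊢ (p, 0011, ABBBZ) ⊢ (p, 011, ABBBBZ) ⊢ (p, 11, ABBBBBZ) ⊢ (q, 1, BBBBBZ) ⊢ (p, ε, EBBBBBZ)
All input consumed in state p with stack EBBBBBZ.

EBBBBBZ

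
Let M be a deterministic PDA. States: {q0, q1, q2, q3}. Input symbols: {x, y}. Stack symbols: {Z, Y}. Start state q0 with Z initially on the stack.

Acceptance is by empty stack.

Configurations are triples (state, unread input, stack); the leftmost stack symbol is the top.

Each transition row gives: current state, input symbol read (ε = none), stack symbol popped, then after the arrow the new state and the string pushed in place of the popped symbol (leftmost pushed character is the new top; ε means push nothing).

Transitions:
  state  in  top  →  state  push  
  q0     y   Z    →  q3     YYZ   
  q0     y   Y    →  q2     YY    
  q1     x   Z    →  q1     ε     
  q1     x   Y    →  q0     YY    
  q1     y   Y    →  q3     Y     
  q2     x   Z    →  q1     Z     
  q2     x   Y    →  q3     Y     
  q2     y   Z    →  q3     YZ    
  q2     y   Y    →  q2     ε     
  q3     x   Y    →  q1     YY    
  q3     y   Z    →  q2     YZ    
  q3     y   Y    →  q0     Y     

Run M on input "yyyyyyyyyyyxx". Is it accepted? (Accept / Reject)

(q0, yyyyyyyyyyyxx, Z)
  read y, top Z: go to q3, push YYZ → (q3, yyyyyyyyyyxx, YYZ)
  read y, top Y: go to q0, push Y → (q0, yyyyyyyyyxx, YYZ)
  read y, top Y: go to q2, push YY → (q2, yyyyyyyyxx, YYYZ)
  read y, top Y: go to q2, push ε → (q2, yyyyyyyxx, YYZ)
  read y, top Y: go to q2, push ε → (q2, yyyyyyxx, YZ)
  read y, top Y: go to q2, push ε → (q2, yyyyyxx, Z)
  read y, top Z: go to q3, push YZ → (q3, yyyyxx, YZ)
  read y, top Y: go to q0, push Y → (q0, yyyxx, YZ)
  read y, top Y: go to q2, push YY → (q2, yyxx, YYZ)
  read y, top Y: go to q2, push ε → (q2, yxx, YZ)
  read y, top Y: go to q2, push ε → (q2, xx, Z)
  read x, top Z: go to q1, push Z → (q1, x, Z)
  read x, top Z: go to q1, push ε → (q1, ε, ε)
All input consumed and the stack is empty.

Accept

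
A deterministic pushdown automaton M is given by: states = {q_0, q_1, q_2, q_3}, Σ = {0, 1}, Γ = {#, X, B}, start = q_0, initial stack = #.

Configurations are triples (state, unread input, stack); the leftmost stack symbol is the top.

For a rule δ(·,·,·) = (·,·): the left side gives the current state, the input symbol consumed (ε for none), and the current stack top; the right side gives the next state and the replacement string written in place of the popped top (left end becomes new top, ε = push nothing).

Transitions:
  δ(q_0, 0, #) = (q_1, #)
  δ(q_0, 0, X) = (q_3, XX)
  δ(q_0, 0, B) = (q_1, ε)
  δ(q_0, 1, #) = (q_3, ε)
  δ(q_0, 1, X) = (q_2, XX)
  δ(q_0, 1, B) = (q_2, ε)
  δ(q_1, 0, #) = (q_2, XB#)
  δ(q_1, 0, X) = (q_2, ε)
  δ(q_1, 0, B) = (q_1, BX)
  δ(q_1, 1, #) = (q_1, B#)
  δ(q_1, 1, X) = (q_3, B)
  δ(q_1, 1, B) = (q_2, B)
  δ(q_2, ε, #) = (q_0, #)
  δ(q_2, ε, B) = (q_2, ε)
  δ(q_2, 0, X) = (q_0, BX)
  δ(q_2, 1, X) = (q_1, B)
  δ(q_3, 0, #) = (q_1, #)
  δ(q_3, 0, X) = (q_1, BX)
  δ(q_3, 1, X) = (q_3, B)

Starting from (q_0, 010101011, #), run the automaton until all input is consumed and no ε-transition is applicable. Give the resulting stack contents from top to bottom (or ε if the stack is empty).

B#

(q_0, 010101011, #)
  read 0, top #: go to q_1, push # → (q_1, 10101011, #)
  read 1, top #: go to q_1, push B# → (q_1, 0101011, B#)
  read 0, top B: go to q_1, push BX → (q_1, 101011, BX#)
  read 1, top B: go to q_2, push B → (q_2, 01011, BX#)
  ε-move, top B: go to q_2, push ε → (q_2, 01011, X#)
  read 0, top X: go to q_0, push BX → (q_0, 1011, BX#)
  read 1, top B: go to q_2, push ε → (q_2, 011, X#)
  read 0, top X: go to q_0, push BX → (q_0, 11, BX#)
  read 1, top B: go to q_2, push ε → (q_2, 1, X#)
  read 1, top X: go to q_1, push B → (q_1, ε, B#)
All input consumed in state q_1 with stack B#.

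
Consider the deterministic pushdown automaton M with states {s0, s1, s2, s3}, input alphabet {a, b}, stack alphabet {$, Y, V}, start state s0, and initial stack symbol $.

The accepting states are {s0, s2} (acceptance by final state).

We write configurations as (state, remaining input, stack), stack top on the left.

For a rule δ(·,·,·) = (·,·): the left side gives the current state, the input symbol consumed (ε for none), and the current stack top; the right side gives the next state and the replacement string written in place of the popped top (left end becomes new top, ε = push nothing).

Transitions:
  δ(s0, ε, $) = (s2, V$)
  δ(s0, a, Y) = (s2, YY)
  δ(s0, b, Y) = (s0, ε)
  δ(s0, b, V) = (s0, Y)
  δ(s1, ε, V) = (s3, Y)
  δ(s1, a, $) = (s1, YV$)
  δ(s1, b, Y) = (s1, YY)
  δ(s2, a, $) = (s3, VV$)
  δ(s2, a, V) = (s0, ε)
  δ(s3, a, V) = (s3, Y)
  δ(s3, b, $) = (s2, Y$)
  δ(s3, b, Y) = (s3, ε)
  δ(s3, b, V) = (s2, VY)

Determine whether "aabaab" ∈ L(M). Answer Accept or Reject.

(s0, aabaab, $)
  ε-move, top $: go to s2, push V$ → (s2, aabaab, V$)
  read a, top V: go to s0, push ε → (s0, abaab, $)
  ε-move, top $: go to s2, push V$ → (s2, abaab, V$)
  read a, top V: go to s0, push ε → (s0, baab, $)
  ε-move, top $: go to s2, push V$ → (s2, baab, V$)
No transition applies at (s2, baab, V$); input not fully consumed.

Reject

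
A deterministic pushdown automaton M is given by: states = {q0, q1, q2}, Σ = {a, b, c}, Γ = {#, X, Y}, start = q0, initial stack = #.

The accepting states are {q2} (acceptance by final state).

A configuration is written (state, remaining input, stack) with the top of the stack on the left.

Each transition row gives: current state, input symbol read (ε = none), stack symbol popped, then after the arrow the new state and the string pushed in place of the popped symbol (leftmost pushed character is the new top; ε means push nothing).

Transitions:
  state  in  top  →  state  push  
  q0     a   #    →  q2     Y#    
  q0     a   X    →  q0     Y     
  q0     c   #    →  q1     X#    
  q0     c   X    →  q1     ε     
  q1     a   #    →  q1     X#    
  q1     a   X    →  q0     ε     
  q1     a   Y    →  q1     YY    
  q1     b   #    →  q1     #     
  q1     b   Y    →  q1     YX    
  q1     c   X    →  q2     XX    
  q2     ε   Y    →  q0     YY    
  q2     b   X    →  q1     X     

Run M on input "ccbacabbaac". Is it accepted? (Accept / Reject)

(q0, ccbacabbaac, #) ⊢ (q1, cbacabbaac, X#) ⊢ (q2, bacabbaac, XX#) ⊢ (q1, acabbaac, XX#) ⊢ (q0, cabbaac, X#) ⊢ (q1, abbaac, #) ⊢ (q1, bbaac, X#)
No transition applies at (q1, bbaac, X#); input not fully consumed.

Reject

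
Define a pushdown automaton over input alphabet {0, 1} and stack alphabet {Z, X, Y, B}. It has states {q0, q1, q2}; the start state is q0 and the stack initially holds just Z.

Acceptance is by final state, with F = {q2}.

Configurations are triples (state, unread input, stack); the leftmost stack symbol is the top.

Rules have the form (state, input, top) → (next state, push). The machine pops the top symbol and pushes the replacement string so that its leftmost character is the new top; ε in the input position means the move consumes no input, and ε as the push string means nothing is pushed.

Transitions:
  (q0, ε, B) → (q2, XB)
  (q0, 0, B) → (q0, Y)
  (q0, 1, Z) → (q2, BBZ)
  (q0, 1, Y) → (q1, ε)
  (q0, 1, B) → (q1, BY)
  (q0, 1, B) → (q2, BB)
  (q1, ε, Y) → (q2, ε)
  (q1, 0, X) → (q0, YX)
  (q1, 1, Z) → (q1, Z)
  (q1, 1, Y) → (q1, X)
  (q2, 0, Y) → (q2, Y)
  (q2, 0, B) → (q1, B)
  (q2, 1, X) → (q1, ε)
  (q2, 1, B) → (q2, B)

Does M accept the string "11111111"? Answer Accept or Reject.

One accepting computation: (q0, 11111111, Z) ⊢ (q2, 1111111, BBZ) ⊢ (q2, 111111, BBZ) ⊢ (q2, 11111, BBZ) ⊢ (q2, 1111, BBZ) ⊢ (q2, 111, BBZ) ⊢ (q2, 11, BBZ) ⊢ (q2, 1, BBZ) ⊢ (q2, ε, BBZ)
All input consumed and state q2 ∈ F.

Accept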